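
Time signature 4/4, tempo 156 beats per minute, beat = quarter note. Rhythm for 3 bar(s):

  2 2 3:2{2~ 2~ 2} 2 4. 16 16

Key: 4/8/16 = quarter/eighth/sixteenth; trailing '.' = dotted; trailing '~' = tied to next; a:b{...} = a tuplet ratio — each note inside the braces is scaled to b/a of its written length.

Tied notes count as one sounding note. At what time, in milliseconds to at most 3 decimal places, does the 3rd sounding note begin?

note 3 onset = 4b = 1538.462ms

1. 0.0ms @ 0 + 769.231ms (2)
2. 769.231ms @ 2 + 769.231ms (2)
3. 1538.462ms @ 4 + 1538.462ms (4)
4. 3076.923ms @ 8 + 769.231ms (2)
5. 3846.154ms @ 10 + 576.923ms (3/2)
6. 4423.077ms @ 23/2 + 96.154ms (1/4)
7. 4519.231ms @ 47/4 + 96.154ms (1/4)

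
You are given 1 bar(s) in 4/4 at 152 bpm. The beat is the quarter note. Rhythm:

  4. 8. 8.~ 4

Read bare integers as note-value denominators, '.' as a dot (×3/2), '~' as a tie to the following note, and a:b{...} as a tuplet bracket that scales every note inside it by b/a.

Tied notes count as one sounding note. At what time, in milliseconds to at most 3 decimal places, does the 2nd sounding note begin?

note 2 onset = 3/2b = 592.105ms

1. 0.0ms @ 0 + 592.105ms (3/2)
2. 592.105ms @ 3/2 + 296.053ms (3/4)
3. 888.158ms @ 9/4 + 690.789ms (7/4)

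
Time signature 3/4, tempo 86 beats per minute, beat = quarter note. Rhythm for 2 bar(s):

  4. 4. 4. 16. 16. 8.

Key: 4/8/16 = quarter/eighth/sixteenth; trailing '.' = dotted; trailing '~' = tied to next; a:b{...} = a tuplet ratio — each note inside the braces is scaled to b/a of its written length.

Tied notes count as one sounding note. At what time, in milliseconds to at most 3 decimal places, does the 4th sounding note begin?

1. 0.0ms @ 0 + 1046.512ms (3/2)
2. 1046.512ms @ 3/2 + 1046.512ms (3/2)
3. 2093.023ms @ 3 + 1046.512ms (3/2)
4. 3139.535ms @ 9/2 + 261.628ms (3/8)
5. 3401.163ms @ 39/8 + 261.628ms (3/8)
6. 3662.791ms @ 21/4 + 523.256ms (3/4)

note 4 onset = 9/2b = 3139.535ms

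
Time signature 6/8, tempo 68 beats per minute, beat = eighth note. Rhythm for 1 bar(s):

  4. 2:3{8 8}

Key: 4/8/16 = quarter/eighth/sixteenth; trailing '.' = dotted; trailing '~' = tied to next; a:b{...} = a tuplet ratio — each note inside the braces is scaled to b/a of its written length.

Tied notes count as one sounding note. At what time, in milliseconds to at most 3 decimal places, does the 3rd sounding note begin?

note 3 onset = 9/2b = 3970.588ms

1. 0.0ms @ 0 + 2647.059ms (3)
2. 2647.059ms @ 3 + 1323.529ms (3/2)
3. 3970.588ms @ 9/2 + 1323.529ms (3/2)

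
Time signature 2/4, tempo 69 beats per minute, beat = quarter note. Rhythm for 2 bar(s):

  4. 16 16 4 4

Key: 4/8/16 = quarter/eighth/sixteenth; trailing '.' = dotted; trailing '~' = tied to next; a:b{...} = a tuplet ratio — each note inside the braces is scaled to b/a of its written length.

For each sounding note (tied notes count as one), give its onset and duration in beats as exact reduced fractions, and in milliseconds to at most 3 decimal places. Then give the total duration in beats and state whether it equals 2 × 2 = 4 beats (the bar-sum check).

1) 0.0ms=0b +1304.348ms=3/2b
2) 1304.348ms=3/2b +217.391ms=1/4b
3) 1521.739ms=7/4b +217.391ms=1/4b
4) 1739.13ms=2b +869.565ms=1b
5) 2608.696ms=3b +869.565ms=1b
Σ=4b of 4 (69bpm 2/4) — PASS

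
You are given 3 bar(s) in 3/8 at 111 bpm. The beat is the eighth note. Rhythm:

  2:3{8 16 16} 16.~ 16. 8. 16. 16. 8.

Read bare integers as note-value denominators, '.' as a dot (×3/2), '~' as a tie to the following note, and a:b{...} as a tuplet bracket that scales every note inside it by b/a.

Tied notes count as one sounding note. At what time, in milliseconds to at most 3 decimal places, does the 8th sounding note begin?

1. 0.0ms @ 0 + 810.811ms (3/2)
2. 810.811ms @ 3/2 + 405.405ms (3/4)
3. 1216.216ms @ 9/4 + 405.405ms (3/4)
4. 1621.622ms @ 3 + 810.811ms (3/2)
5. 2432.432ms @ 9/2 + 810.811ms (3/2)
6. 3243.243ms @ 6 + 405.405ms (3/4)
7. 3648.649ms @ 27/4 + 405.405ms (3/4)
8. 4054.054ms @ 15/2 + 810.811ms (3/2)

note 8 onset = 15/2b = 4054.054ms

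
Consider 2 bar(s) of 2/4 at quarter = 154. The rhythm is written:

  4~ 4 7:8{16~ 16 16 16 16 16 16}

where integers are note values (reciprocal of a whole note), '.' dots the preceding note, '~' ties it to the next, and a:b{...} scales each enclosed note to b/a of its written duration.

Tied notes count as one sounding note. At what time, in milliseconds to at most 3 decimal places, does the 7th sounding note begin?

1. 0.0ms @ 0 + 779.221ms (2)
2. 779.221ms @ 2 + 222.635ms (4/7)
3. 1001.855ms @ 18/7 + 111.317ms (2/7)
4. 1113.173ms @ 20/7 + 111.317ms (2/7)
5. 1224.49ms @ 22/7 + 111.317ms (2/7)
6. 1335.807ms @ 24/7 + 111.317ms (2/7)
7. 1447.124ms @ 26/7 + 111.317ms (2/7)

note 7 onset = 26/7b = 1447.124ms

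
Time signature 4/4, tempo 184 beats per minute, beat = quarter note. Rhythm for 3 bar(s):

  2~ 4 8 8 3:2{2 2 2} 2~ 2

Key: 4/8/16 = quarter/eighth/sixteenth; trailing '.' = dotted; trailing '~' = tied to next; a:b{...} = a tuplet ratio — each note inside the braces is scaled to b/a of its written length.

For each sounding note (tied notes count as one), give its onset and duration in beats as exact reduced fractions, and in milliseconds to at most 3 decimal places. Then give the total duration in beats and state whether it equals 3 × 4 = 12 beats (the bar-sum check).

1) 0.0ms=0b +978.261ms=3b
2) 978.261ms=3b +163.043ms=1/2b
3) 1141.304ms=7/2b +163.043ms=1/2b
4) 1304.348ms=4b +434.783ms=4/3b
5) 1739.13ms=16/3b +434.783ms=4/3b
6) 2173.913ms=20/3b +434.783ms=4/3b
7) 2608.696ms=8b +1304.348ms=4b
Σ=12b of 12 (184bpm 4/4) — PASS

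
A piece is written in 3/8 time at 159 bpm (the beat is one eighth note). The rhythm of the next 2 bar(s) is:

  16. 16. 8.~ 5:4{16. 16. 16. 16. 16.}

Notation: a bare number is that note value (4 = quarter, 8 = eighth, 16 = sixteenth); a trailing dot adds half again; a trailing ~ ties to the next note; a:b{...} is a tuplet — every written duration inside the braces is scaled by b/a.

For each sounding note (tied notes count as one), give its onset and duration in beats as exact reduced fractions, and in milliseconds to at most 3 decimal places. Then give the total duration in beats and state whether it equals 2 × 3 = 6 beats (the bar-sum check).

1) 0.0ms=0b +283.019ms=3/4b
2) 283.019ms=3/4b +283.019ms=3/4b
3) 566.038ms=3/2b +792.453ms=21/10b
4) 1358.491ms=18/5b +226.415ms=3/5b
5) 1584.906ms=21/5b +226.415ms=3/5b
6) 1811.321ms=24/5b +226.415ms=3/5b
7) 2037.736ms=27/5b +226.415ms=3/5b
Σ=6b of 6 (159bpm 3/8) — PASS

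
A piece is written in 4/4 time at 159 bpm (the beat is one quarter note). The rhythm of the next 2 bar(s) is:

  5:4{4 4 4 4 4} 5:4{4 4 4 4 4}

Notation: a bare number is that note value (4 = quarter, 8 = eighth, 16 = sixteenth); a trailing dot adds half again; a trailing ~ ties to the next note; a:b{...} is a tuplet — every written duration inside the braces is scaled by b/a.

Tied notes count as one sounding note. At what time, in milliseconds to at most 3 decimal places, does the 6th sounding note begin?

1. 0.0ms @ 0 + 301.887ms (4/5)
2. 301.887ms @ 4/5 + 301.887ms (4/5)
3. 603.774ms @ 8/5 + 301.887ms (4/5)
4. 905.66ms @ 12/5 + 301.887ms (4/5)
5. 1207.547ms @ 16/5 + 301.887ms (4/5)
6. 1509.434ms @ 4 + 301.887ms (4/5)
7. 1811.321ms @ 24/5 + 301.887ms (4/5)
8. 2113.208ms @ 28/5 + 301.887ms (4/5)
9. 2415.094ms @ 32/5 + 301.887ms (4/5)
10. 2716.981ms @ 36/5 + 301.887ms (4/5)

note 6 onset = 4b = 1509.434ms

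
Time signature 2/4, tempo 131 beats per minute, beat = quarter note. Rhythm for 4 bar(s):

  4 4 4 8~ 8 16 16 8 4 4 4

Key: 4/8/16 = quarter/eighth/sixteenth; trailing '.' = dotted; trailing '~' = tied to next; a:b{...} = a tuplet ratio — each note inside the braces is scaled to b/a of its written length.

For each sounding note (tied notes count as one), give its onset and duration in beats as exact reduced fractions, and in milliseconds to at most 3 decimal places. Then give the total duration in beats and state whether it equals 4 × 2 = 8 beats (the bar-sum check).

1) 0.0ms=0b +458.015ms=1b
2) 458.015ms=1b +458.015ms=1b
3) 916.031ms=2b +458.015ms=1b
4) 1374.046ms=3b +458.015ms=1b
5) 1832.061ms=4b +114.504ms=1/4b
6) 1946.565ms=17/4b +114.504ms=1/4b
7) 2061.069ms=9/2b +229.008ms=1/2b
8) 2290.076ms=5b +458.015ms=1b
9) 2748.092ms=6b +458.015ms=1b
10) 3206.107ms=7b +458.015ms=1b
Σ=8b of 8 (131bpm 2/4) — PASS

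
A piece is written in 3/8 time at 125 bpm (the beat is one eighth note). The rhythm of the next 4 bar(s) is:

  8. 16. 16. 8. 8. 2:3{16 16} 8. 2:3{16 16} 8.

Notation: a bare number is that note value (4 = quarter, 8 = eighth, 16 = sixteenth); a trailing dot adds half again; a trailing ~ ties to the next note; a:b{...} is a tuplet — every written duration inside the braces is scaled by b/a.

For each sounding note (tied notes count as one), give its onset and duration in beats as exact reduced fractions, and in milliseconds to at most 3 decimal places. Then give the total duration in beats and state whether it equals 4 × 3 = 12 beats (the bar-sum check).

1) 0.0ms=0b +720.0ms=3/2b
2) 720.0ms=3/2b +360.0ms=3/4b
3) 1080.0ms=9/4b +360.0ms=3/4b
4) 1440.0ms=3b +720.0ms=3/2b
5) 2160.0ms=9/2b +720.0ms=3/2b
6) 2880.0ms=6b +360.0ms=3/4b
7) 3240.0ms=27/4b +360.0ms=3/4b
8) 3600.0ms=15/2b +720.0ms=3/2b
9) 4320.0ms=9b +360.0ms=3/4b
10) 4680.0ms=39/4b +360.0ms=3/4b
11) 5040.0ms=21/2b +720.0ms=3/2b
Σ=12b of 12 (125bpm 3/8) — PASS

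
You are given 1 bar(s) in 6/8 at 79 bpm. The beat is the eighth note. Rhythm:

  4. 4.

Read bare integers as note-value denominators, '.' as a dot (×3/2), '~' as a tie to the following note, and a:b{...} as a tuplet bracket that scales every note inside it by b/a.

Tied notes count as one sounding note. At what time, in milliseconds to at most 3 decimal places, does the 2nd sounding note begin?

1. 0.0ms @ 0 + 2278.481ms (3)
2. 2278.481ms @ 3 + 2278.481ms (3)

note 2 onset = 3b = 2278.481ms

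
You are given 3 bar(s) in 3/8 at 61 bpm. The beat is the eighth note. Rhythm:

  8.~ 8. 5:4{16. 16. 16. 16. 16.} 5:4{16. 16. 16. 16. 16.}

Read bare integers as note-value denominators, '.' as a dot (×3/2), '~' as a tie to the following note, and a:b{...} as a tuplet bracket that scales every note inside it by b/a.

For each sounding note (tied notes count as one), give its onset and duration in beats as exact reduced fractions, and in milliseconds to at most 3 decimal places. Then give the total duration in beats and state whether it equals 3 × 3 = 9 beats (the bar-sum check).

1) 0.0ms=0b +2950.82ms=3b
2) 2950.82ms=3b +590.164ms=3/5b
3) 3540.984ms=18/5b +590.164ms=3/5b
4) 4131.148ms=21/5b +590.164ms=3/5b
5) 4721.311ms=24/5b +590.164ms=3/5b
6) 5311.475ms=27/5b +590.164ms=3/5b
7) 5901.639ms=6b +590.164ms=3/5b
8) 6491.803ms=33/5b +590.164ms=3/5b
9) 7081.967ms=36/5b +590.164ms=3/5b
10) 7672.131ms=39/5b +590.164ms=3/5b
11) 8262.295ms=42/5b +590.164ms=3/5b
Σ=9b of 9 (61bpm 3/8) — PASS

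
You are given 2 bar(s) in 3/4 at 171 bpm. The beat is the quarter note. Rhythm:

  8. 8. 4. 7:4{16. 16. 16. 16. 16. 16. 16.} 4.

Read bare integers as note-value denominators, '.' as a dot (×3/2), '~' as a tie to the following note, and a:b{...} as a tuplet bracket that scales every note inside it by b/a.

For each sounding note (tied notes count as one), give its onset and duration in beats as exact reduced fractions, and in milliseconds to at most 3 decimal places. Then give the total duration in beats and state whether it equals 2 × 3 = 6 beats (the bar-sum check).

1) 0.0ms=0b +263.158ms=3/4b
2) 263.158ms=3/4b +263.158ms=3/4b
3) 526.316ms=3/2b +526.316ms=3/2b
4) 1052.632ms=3b +75.188ms=3/14b
5) 1127.82ms=45/14b +75.188ms=3/14b
6) 1203.008ms=24/7b +75.188ms=3/14b
7) 1278.195ms=51/14b +75.188ms=3/14b
8) 1353.383ms=27/7b +75.188ms=3/14b
9) 1428.571ms=57/14b +75.188ms=3/14b
10) 1503.759ms=30/7b +75.188ms=3/14b
11) 1578.947ms=9/2b +526.316ms=3/2b
Σ=6b of 6 (171bpm 3/4) — PASS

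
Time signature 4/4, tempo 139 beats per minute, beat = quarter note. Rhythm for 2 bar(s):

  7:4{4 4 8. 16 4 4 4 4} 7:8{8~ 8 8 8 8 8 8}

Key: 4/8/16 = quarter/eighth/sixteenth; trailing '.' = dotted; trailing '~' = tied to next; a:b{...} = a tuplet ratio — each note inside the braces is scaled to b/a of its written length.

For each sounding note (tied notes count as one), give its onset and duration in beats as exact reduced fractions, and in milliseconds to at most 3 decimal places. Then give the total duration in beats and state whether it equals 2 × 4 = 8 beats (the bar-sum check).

1) 0.0ms=0b +246.66ms=4/7b
2) 246.66ms=4/7b +246.66ms=4/7b
3) 493.32ms=8/7b +184.995ms=3/7b
4) 678.314ms=11/7b +61.665ms=1/7b
5) 739.979ms=12/7b +246.66ms=4/7b
6) 986.639ms=16/7b +246.66ms=4/7b
7) 1233.299ms=20/7b +246.66ms=4/7b
8) 1479.959ms=24/7b +246.66ms=4/7b
9) 1726.619ms=4b +493.32ms=8/7b
10) 2219.938ms=36/7b +246.66ms=4/7b
11) 2466.598ms=40/7b +246.66ms=4/7b
12) 2713.258ms=44/7b +246.66ms=4/7b
13) 2959.918ms=48/7b +246.66ms=4/7b
14) 3206.578ms=52/7b +246.66ms=4/7b
Σ=8b of 8 (139bpm 4/4) — PASS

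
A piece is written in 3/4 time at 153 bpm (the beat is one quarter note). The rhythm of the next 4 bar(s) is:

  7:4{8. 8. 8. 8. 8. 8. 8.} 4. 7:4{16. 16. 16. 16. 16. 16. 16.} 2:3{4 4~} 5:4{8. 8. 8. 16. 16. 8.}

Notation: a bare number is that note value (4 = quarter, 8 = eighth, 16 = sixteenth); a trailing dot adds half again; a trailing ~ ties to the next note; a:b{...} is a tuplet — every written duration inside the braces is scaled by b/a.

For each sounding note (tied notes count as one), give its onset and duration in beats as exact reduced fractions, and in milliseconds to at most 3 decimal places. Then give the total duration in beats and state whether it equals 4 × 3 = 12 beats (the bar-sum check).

1) 0.0ms=0b +168.067ms=3/7b
2) 168.067ms=3/7b +168.067ms=3/7b
3) 336.134ms=6/7b +168.067ms=3/7b
4) 504.202ms=9/7b +168.067ms=3/7b
5) 672.269ms=12/7b +168.067ms=3/7b
6) 840.336ms=15/7b +168.067ms=3/7b
7) 1008.403ms=18/7b +168.067ms=3/7b
8) 1176.471ms=3b +588.235ms=3/2b
9) 1764.706ms=9/2b +84.034ms=3/14b
10) 1848.739ms=33/7b +84.034ms=3/14b
11) 1932.773ms=69/14b +84.034ms=3/14b
12) 2016.807ms=36/7b +84.034ms=3/14b
13) 2100.84ms=75/14b +84.034ms=3/14b
14) 2184.874ms=39/7b +84.034ms=3/14b
15) 2268.908ms=81/14b +84.034ms=3/14b
16) 2352.941ms=6b +588.235ms=3/2b
17) 2941.176ms=15/2b +823.529ms=21/10b
18) 3764.706ms=48/5b +235.294ms=3/5b
19) 4000.0ms=51/5b +235.294ms=3/5b
20) 4235.294ms=54/5b +117.647ms=3/10b
21) 4352.941ms=111/10b +117.647ms=3/10b
22) 4470.588ms=57/5b +235.294ms=3/5b
Σ=12b of 12 (153bpm 3/4) — PASS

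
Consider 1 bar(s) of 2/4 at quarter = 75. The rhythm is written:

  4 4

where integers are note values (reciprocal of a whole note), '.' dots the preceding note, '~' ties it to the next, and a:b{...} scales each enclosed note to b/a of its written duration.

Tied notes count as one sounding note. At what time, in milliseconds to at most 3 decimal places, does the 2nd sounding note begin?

note 2 onset = 1b = 800.0ms

1. 0.0ms @ 0 + 800.0ms (1)
2. 800.0ms @ 1 + 800.0ms (1)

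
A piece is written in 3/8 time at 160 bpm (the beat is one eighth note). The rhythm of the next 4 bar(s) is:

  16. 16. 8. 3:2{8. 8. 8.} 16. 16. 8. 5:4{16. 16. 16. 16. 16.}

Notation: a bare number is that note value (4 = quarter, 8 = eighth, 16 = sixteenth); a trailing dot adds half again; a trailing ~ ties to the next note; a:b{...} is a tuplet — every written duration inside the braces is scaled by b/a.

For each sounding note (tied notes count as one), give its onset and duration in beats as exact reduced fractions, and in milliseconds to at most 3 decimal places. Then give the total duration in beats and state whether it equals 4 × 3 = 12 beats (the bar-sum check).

1) 0.0ms=0b +281.25ms=3/4b
2) 281.25ms=3/4b +281.25ms=3/4b
3) 562.5ms=3/2b +562.5ms=3/2b
4) 1125.0ms=3b +375.0ms=1b
5) 1500.0ms=4b +375.0ms=1b
6) 1875.0ms=5b +375.0ms=1b
7) 2250.0ms=6b +281.25ms=3/4b
8) 2531.25ms=27/4b +281.25ms=3/4b
9) 2812.5ms=15/2b +562.5ms=3/2b
10) 3375.0ms=9b +225.0ms=3/5b
11) 3600.0ms=48/5b +225.0ms=3/5b
12) 3825.0ms=51/5b +225.0ms=3/5b
13) 4050.0ms=54/5b +225.0ms=3/5b
14) 4275.0ms=57/5b +225.0ms=3/5b
Σ=12b of 12 (160bpm 3/8) — PASS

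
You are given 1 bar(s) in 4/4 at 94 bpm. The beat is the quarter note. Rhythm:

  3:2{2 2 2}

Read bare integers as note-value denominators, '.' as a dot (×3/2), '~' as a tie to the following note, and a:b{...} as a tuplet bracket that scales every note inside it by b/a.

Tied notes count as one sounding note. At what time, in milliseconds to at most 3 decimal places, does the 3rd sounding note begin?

note 3 onset = 8/3b = 1702.128ms

1. 0.0ms @ 0 + 851.064ms (4/3)
2. 851.064ms @ 4/3 + 851.064ms (4/3)
3. 1702.128ms @ 8/3 + 851.064ms (4/3)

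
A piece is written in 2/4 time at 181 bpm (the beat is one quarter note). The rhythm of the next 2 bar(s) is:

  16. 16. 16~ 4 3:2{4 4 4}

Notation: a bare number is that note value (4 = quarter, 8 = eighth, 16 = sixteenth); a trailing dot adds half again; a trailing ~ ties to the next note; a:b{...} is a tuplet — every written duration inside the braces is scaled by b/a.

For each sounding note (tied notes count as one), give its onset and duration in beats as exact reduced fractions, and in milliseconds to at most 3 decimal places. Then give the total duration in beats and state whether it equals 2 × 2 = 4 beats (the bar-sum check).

1) 0.0ms=0b +124.309ms=3/8b
2) 124.309ms=3/8b +124.309ms=3/8b
3) 248.619ms=3/4b +414.365ms=5/4b
4) 662.983ms=2b +220.994ms=2/3b
5) 883.978ms=8/3b +220.994ms=2/3b
6) 1104.972ms=10/3b +220.994ms=2/3b
Σ=4b of 4 (181bpm 2/4) — PASS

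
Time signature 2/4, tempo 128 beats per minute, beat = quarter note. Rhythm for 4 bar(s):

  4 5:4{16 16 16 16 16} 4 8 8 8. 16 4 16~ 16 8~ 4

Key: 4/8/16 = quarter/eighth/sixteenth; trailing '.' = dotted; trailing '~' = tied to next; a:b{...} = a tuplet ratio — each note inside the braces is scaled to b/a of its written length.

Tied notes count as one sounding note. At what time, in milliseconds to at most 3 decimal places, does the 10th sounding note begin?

1. 0.0ms @ 0 + 468.75ms (1)
2. 468.75ms @ 1 + 93.75ms (1/5)
3. 562.5ms @ 6/5 + 93.75ms (1/5)
4. 656.25ms @ 7/5 + 93.75ms (1/5)
5. 750.0ms @ 8/5 + 93.75ms (1/5)
6. 843.75ms @ 9/5 + 93.75ms (1/5)
7. 937.5ms @ 2 + 468.75ms (1)
8. 1406.25ms @ 3 + 234.375ms (1/2)
9. 1640.625ms @ 7/2 + 234.375ms (1/2)
10. 1875.0ms @ 4 + 351.562ms (3/4)
11. 2226.562ms @ 19/4 + 117.188ms (1/4)
12. 2343.75ms @ 5 + 468.75ms (1)
13. 2812.5ms @ 6 + 234.375ms (1/2)
14. 3046.875ms @ 13/2 + 703.125ms (3/2)

note 10 onset = 4b = 1875.0ms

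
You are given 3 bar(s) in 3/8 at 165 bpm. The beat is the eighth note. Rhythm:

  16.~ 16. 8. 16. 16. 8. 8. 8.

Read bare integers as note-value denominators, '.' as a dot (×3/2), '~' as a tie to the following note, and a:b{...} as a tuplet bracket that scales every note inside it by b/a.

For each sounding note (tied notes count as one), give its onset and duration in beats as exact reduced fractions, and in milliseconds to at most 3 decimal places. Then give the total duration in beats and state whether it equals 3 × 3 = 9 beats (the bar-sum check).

1) 0.0ms=0b +545.455ms=3/2b
2) 545.455ms=3/2b +545.455ms=3/2b
3) 1090.909ms=3b +272.727ms=3/4b
4) 1363.636ms=15/4b +272.727ms=3/4b
5) 1636.364ms=9/2b +545.455ms=3/2b
6) 2181.818ms=6b +545.455ms=3/2b
7) 2727.273ms=15/2b +545.455ms=3/2b
Σ=9b of 9 (165bpm 3/8) — PASS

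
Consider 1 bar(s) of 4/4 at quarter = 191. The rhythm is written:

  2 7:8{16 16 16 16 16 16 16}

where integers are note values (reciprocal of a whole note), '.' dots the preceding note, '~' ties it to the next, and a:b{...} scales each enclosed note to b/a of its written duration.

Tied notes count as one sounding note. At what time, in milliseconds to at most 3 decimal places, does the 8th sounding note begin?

note 8 onset = 26/7b = 1166.791ms

1. 0.0ms @ 0 + 628.272ms (2)
2. 628.272ms @ 2 + 89.753ms (2/7)
3. 718.025ms @ 16/7 + 89.753ms (2/7)
4. 807.779ms @ 18/7 + 89.753ms (2/7)
5. 897.532ms @ 20/7 + 89.753ms (2/7)
6. 987.285ms @ 22/7 + 89.753ms (2/7)
7. 1077.038ms @ 24/7 + 89.753ms (2/7)
8. 1166.791ms @ 26/7 + 89.753ms (2/7)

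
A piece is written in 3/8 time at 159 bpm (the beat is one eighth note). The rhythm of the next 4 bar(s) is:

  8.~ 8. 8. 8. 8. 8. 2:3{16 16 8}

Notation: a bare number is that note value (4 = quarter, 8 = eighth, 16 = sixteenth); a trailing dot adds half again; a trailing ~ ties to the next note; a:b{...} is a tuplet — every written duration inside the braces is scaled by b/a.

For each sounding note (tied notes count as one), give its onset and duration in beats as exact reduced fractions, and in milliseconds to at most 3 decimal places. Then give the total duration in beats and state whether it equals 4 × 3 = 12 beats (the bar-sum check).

1) 0.0ms=0b +1132.075ms=3b
2) 1132.075ms=3b +566.038ms=3/2b
3) 1698.113ms=9/2b +566.038ms=3/2b
4) 2264.151ms=6b +566.038ms=3/2b
5) 2830.189ms=15/2b +566.038ms=3/2b
6) 3396.226ms=9b +283.019ms=3/4b
7) 3679.245ms=39/4b +283.019ms=3/4b
8) 3962.264ms=21/2b +566.038ms=3/2b
Σ=12b of 12 (159bpm 3/8) — PASS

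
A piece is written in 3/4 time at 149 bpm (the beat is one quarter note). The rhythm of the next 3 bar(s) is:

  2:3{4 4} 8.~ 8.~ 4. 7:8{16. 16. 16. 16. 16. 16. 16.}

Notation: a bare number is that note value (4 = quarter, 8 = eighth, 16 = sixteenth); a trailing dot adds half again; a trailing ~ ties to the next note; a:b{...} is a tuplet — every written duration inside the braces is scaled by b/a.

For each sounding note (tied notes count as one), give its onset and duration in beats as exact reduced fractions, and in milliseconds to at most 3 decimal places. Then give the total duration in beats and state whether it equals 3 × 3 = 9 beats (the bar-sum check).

1) 0.0ms=0b +604.027ms=3/2b
2) 604.027ms=3/2b +604.027ms=3/2b
3) 1208.054ms=3b +1208.054ms=3b
4) 2416.107ms=6b +172.579ms=3/7b
5) 2588.686ms=45/7b +172.579ms=3/7b
6) 2761.266ms=48/7b +172.579ms=3/7b
7) 2933.845ms=51/7b +172.579ms=3/7b
8) 3106.424ms=54/7b +172.579ms=3/7b
9) 3279.003ms=57/7b +172.579ms=3/7b
10) 3451.582ms=60/7b +172.579ms=3/7b
Σ=9b of 9 (149bpm 3/4) — PASS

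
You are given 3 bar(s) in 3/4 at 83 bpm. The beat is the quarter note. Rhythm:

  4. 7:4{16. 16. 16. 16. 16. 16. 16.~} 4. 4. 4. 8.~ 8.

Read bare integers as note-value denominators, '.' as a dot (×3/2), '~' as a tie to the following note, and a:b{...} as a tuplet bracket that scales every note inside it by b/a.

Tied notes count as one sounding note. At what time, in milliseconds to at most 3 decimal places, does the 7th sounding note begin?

1. 0.0ms @ 0 + 1084.337ms (3/2)
2. 1084.337ms @ 3/2 + 154.905ms (3/14)
3. 1239.243ms @ 12/7 + 154.905ms (3/14)
4. 1394.148ms @ 27/14 + 154.905ms (3/14)
5. 1549.053ms @ 15/7 + 154.905ms (3/14)
6. 1703.959ms @ 33/14 + 154.905ms (3/14)
7. 1858.864ms @ 18/7 + 154.905ms (3/14)
8. 2013.769ms @ 39/14 + 1239.243ms (12/7)
9. 3253.012ms @ 9/2 + 1084.337ms (3/2)
10. 4337.349ms @ 6 + 1084.337ms (3/2)
11. 5421.687ms @ 15/2 + 1084.337ms (3/2)

note 7 onset = 18/7b = 1858.864ms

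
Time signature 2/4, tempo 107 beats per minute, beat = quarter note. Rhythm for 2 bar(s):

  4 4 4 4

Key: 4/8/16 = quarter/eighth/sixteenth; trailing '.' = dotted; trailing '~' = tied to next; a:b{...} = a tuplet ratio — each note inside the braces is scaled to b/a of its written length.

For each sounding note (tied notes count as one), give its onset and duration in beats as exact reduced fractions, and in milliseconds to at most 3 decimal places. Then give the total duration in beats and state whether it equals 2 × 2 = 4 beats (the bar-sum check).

1) 0.0ms=0b +560.748ms=1b
2) 560.748ms=1b +560.748ms=1b
3) 1121.495ms=2b +560.748ms=1b
4) 1682.243ms=3b +560.748ms=1b
Σ=4b of 4 (107bpm 2/4) — PASS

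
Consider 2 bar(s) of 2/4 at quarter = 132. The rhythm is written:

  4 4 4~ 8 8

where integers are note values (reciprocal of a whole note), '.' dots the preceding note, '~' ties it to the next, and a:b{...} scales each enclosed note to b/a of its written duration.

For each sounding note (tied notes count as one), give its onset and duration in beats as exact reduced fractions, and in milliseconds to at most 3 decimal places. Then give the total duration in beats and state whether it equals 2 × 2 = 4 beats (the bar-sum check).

1) 0.0ms=0b +454.545ms=1b
2) 454.545ms=1b +454.545ms=1b
3) 909.091ms=2b +681.818ms=3/2b
4) 1590.909ms=7/2b +227.273ms=1/2b
Σ=4b of 4 (132bpm 2/4) — PASS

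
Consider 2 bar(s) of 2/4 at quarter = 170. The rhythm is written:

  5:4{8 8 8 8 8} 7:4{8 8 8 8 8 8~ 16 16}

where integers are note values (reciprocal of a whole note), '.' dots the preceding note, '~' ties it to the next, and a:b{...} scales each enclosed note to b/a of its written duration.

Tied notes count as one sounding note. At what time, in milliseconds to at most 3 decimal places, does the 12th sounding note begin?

1. 0.0ms @ 0 + 141.176ms (2/5)
2. 141.176ms @ 2/5 + 141.176ms (2/5)
3. 282.353ms @ 4/5 + 141.176ms (2/5)
4. 423.529ms @ 6/5 + 141.176ms (2/5)
5. 564.706ms @ 8/5 + 141.176ms (2/5)
6. 705.882ms @ 2 + 100.84ms (2/7)
7. 806.723ms @ 16/7 + 100.84ms (2/7)
8. 907.563ms @ 18/7 + 100.84ms (2/7)
9. 1008.403ms @ 20/7 + 100.84ms (2/7)
10. 1109.244ms @ 22/7 + 100.84ms (2/7)
11. 1210.084ms @ 24/7 + 151.261ms (3/7)
12. 1361.345ms @ 27/7 + 50.42ms (1/7)

note 12 onset = 27/7b = 1361.345ms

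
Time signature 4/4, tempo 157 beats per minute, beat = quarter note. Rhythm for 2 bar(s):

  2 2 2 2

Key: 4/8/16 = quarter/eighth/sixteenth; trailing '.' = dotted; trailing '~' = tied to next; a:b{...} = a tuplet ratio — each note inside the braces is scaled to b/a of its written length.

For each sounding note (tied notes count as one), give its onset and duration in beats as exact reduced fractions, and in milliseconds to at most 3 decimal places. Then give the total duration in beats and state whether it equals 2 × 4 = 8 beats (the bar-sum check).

1) 0.0ms=0b +764.331ms=2b
2) 764.331ms=2b +764.331ms=2b
3) 1528.662ms=4b +764.331ms=2b
4) 2292.994ms=6b +764.331ms=2b
Σ=8b of 8 (157bpm 4/4) — PASS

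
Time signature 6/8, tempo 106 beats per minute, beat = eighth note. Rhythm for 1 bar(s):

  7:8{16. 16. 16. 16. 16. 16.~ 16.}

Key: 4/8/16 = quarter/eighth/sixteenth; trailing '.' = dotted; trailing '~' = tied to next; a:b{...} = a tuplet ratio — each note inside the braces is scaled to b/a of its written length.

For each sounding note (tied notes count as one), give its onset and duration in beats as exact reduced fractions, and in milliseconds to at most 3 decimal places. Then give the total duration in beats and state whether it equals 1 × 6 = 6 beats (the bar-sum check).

1) 0.0ms=0b +485.175ms=6/7b
2) 485.175ms=6/7b +485.175ms=6/7b
3) 970.35ms=12/7b +485.175ms=6/7b
4) 1455.526ms=18/7b +485.175ms=6/7b
5) 1940.701ms=24/7b +485.175ms=6/7b
6) 2425.876ms=30/7b +970.35ms=12/7b
Σ=6b of 6 (106bpm 6/8) — PASS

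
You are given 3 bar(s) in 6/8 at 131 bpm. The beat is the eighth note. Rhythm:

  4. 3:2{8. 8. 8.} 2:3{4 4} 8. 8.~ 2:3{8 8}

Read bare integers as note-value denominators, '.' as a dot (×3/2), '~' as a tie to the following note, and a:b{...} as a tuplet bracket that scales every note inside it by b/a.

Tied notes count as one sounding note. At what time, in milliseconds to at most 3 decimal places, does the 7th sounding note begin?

note 7 onset = 12b = 5496.183ms

1. 0.0ms @ 0 + 1374.046ms (3)
2. 1374.046ms @ 3 + 458.015ms (1)
3. 1832.061ms @ 4 + 458.015ms (1)
4. 2290.076ms @ 5 + 458.015ms (1)
5. 2748.092ms @ 6 + 1374.046ms (3)
6. 4122.137ms @ 9 + 1374.046ms (3)
7. 5496.183ms @ 12 + 687.023ms (3/2)
8. 6183.206ms @ 27/2 + 1374.046ms (3)
9. 7557.252ms @ 33/2 + 687.023ms (3/2)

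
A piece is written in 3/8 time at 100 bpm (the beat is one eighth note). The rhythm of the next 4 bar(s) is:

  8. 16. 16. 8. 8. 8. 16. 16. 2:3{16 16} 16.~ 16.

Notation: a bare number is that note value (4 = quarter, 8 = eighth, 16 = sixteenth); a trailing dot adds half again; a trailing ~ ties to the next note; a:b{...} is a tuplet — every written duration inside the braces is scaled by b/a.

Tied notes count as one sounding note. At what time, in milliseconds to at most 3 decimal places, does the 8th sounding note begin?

1. 0.0ms @ 0 + 900.0ms (3/2)
2. 900.0ms @ 3/2 + 450.0ms (3/4)
3. 1350.0ms @ 9/4 + 450.0ms (3/4)
4. 1800.0ms @ 3 + 900.0ms (3/2)
5. 2700.0ms @ 9/2 + 900.0ms (3/2)
6. 3600.0ms @ 6 + 900.0ms (3/2)
7. 4500.0ms @ 15/2 + 450.0ms (3/4)
8. 4950.0ms @ 33/4 + 450.0ms (3/4)
9. 5400.0ms @ 9 + 450.0ms (3/4)
10. 5850.0ms @ 39/4 + 450.0ms (3/4)
11. 6300.0ms @ 21/2 + 900.0ms (3/2)

note 8 onset = 33/4b = 4950.0ms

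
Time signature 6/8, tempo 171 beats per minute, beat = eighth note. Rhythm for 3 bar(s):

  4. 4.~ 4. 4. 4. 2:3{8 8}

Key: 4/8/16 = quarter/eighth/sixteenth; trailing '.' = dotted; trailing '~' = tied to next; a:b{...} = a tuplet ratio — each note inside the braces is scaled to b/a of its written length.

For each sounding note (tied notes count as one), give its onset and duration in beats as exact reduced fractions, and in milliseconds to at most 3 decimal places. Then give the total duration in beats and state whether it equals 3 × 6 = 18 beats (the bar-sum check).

1) 0.0ms=0b +1052.632ms=3b
2) 1052.632ms=3b +2105.263ms=6b
3) 3157.895ms=9b +1052.632ms=3b
4) 4210.526ms=12b +1052.632ms=3b
5) 5263.158ms=15b +526.316ms=3/2b
6) 5789.474ms=33/2b +526.316ms=3/2b
Σ=18b of 18 (171bpm 6/8) — PASS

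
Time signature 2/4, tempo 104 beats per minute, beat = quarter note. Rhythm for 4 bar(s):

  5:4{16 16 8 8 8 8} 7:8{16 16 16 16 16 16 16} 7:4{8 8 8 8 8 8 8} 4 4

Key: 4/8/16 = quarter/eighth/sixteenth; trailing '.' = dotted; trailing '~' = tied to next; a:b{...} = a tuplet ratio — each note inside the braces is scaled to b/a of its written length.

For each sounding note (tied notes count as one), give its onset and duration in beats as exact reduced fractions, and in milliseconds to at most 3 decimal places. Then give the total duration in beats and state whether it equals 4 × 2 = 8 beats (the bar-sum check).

1) 0.0ms=0b +115.385ms=1/5b
2) 115.385ms=1/5b +115.385ms=1/5b
3) 230.769ms=2/5b +230.769ms=2/5b
4) 461.538ms=4/5b +230.769ms=2/5b
5) 692.308ms=6/5b +230.769ms=2/5b
6) 923.077ms=8/5b +230.769ms=2/5b
7) 1153.846ms=2b +164.835ms=2/7b
8) 1318.681ms=16/7b +164.835ms=2/7b
9) 1483.516ms=18/7b +164.835ms=2/7b
10) 1648.352ms=20/7b +164.835ms=2/7b
11) 1813.187ms=22/7b +164.835ms=2/7b
12) 1978.022ms=24/7b +164.835ms=2/7b
13) 2142.857ms=26/7b +164.835ms=2/7b
14) 2307.692ms=4b +164.835ms=2/7b
15) 2472.527ms=30/7b +164.835ms=2/7b
16) 2637.363ms=32/7b +164.835ms=2/7b
17) 2802.198ms=34/7b +164.835ms=2/7b
18) 2967.033ms=36/7b +164.835ms=2/7b
19) 3131.868ms=38/7b +164.835ms=2/7b
20) 3296.703ms=40/7b +164.835ms=2/7b
21) 3461.538ms=6b +576.923ms=1b
22) 4038.462ms=7b +576.923ms=1b
Σ=8b of 8 (104bpm 2/4) — PASS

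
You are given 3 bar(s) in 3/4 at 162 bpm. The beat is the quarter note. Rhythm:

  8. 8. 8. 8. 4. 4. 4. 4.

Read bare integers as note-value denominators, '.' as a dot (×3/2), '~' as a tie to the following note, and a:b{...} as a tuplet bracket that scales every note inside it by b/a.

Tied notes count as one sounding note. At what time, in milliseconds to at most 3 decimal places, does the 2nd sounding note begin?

1. 0.0ms @ 0 + 277.778ms (3/4)
2. 277.778ms @ 3/4 + 277.778ms (3/4)
3. 555.556ms @ 3/2 + 277.778ms (3/4)
4. 833.333ms @ 9/4 + 277.778ms (3/4)
5. 1111.111ms @ 3 + 555.556ms (3/2)
6. 1666.667ms @ 9/2 + 555.556ms (3/2)
7. 2222.222ms @ 6 + 555.556ms (3/2)
8. 2777.778ms @ 15/2 + 555.556ms (3/2)

note 2 onset = 3/4b = 277.778ms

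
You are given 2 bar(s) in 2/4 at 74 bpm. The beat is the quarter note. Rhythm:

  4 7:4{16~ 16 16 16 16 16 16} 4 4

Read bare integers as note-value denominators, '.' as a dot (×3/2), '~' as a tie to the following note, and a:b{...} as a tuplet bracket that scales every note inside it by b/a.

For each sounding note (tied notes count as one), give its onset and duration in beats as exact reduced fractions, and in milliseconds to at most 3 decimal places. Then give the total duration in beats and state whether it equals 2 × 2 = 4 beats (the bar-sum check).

1) 0.0ms=0b +810.811ms=1b
2) 810.811ms=1b +231.66ms=2/7b
3) 1042.471ms=9/7b +115.83ms=1/7b
4) 1158.301ms=10/7b +115.83ms=1/7b
5) 1274.131ms=11/7b +115.83ms=1/7b
6) 1389.961ms=12/7b +115.83ms=1/7b
7) 1505.792ms=13/7b +115.83ms=1/7b
8) 1621.622ms=2b +810.811ms=1b
9) 2432.432ms=3b +810.811ms=1b
Σ=4b of 4 (74bpm 2/4) — PASS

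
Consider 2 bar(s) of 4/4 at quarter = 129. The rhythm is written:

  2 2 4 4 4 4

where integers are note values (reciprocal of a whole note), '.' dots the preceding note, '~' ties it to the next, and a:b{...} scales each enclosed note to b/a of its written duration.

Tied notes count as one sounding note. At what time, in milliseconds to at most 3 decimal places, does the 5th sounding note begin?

note 5 onset = 6b = 2790.698ms

1. 0.0ms @ 0 + 930.233ms (2)
2. 930.233ms @ 2 + 930.233ms (2)
3. 1860.465ms @ 4 + 465.116ms (1)
4. 2325.581ms @ 5 + 465.116ms (1)
5. 2790.698ms @ 6 + 465.116ms (1)
6. 3255.814ms @ 7 + 465.116ms (1)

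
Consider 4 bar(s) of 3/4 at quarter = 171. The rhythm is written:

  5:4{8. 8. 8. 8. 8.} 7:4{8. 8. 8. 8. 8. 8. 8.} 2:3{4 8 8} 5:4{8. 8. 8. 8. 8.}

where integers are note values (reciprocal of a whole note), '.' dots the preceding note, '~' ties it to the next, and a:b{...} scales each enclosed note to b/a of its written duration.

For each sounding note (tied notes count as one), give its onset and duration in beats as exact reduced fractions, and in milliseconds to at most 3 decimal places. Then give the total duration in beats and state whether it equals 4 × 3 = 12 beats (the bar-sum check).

1) 0.0ms=0b +210.526ms=3/5b
2) 210.526ms=3/5b +210.526ms=3/5b
3) 421.053ms=6/5b +210.526ms=3/5b
4) 631.579ms=9/5b +210.526ms=3/5b
5) 842.105ms=12/5b +210.526ms=3/5b
6) 1052.632ms=3b +150.376ms=3/7b
7) 1203.008ms=24/7b +150.376ms=3/7b
8) 1353.383ms=27/7b +150.376ms=3/7b
9) 1503.759ms=30/7b +150.376ms=3/7b
10) 1654.135ms=33/7b +150.376ms=3/7b
11) 1804.511ms=36/7b +150.376ms=3/7b
12) 1954.887ms=39/7b +150.376ms=3/7b
13) 2105.263ms=6b +526.316ms=3/2b
14) 2631.579ms=15/2b +263.158ms=3/4b
15) 2894.737ms=33/4b +263.158ms=3/4b
16) 3157.895ms=9b +210.526ms=3/5b
17) 3368.421ms=48/5b +210.526ms=3/5b
18) 3578.947ms=51/5b +210.526ms=3/5b
19) 3789.474ms=54/5b +210.526ms=3/5b
20) 4000.0ms=57/5b +210.526ms=3/5b
Σ=12b of 12 (171bpm 3/4) — PASS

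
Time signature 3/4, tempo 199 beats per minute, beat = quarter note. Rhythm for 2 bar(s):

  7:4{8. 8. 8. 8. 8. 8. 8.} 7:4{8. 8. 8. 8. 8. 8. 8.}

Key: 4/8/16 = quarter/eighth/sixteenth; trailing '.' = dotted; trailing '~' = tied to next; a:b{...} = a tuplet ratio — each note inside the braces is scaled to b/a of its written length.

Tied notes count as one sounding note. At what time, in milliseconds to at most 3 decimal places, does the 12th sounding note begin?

note 12 onset = 33/7b = 1421.393ms

1. 0.0ms @ 0 + 129.218ms (3/7)
2. 129.218ms @ 3/7 + 129.218ms (3/7)
3. 258.435ms @ 6/7 + 129.218ms (3/7)
4. 387.653ms @ 9/7 + 129.218ms (3/7)
5. 516.87ms @ 12/7 + 129.218ms (3/7)
6. 646.088ms @ 15/7 + 129.218ms (3/7)
7. 775.305ms @ 18/7 + 129.218ms (3/7)
8. 904.523ms @ 3 + 129.218ms (3/7)
9. 1033.74ms @ 24/7 + 129.218ms (3/7)
10. 1162.958ms @ 27/7 + 129.218ms (3/7)
11. 1292.175ms @ 30/7 + 129.218ms (3/7)
12. 1421.393ms @ 33/7 + 129.218ms (3/7)
13. 1550.61ms @ 36/7 + 129.218ms (3/7)
14. 1679.828ms @ 39/7 + 129.218ms (3/7)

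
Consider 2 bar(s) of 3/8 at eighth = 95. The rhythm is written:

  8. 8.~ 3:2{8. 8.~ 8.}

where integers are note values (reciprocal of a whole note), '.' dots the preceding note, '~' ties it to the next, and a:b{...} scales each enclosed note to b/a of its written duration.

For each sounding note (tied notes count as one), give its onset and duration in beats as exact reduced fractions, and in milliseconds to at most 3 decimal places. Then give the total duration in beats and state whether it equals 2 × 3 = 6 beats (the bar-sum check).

1) 0.0ms=0b +947.368ms=3/2b
2) 947.368ms=3/2b +1578.947ms=5/2b
3) 2526.316ms=4b +1263.158ms=2b
Σ=6b of 6 (95bpm 3/8) — PASS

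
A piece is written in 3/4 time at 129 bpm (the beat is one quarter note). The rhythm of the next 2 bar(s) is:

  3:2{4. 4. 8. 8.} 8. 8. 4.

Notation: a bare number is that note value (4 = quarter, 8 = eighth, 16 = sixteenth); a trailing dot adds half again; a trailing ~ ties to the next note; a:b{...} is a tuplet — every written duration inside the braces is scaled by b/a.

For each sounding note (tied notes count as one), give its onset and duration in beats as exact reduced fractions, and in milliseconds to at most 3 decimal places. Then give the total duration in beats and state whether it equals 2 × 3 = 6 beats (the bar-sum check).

1) 0.0ms=0b +465.116ms=1b
2) 465.116ms=1b +465.116ms=1b
3) 930.233ms=2b +232.558ms=1/2b
4) 1162.791ms=5/2b +232.558ms=1/2b
5) 1395.349ms=3b +348.837ms=3/4b
6) 1744.186ms=15/4b +348.837ms=3/4b
7) 2093.023ms=9/2b +697.674ms=3/2b
Σ=6b of 6 (129bpm 3/4) — PASS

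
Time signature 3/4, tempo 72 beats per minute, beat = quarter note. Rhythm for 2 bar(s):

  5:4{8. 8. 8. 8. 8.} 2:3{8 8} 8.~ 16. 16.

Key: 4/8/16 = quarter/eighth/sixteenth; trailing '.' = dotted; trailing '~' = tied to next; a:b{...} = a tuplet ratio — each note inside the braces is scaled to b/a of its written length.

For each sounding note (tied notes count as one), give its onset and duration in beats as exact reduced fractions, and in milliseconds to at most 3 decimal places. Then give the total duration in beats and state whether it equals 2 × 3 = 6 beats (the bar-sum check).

1) 0.0ms=0b +500.0ms=3/5b
2) 500.0ms=3/5b +500.0ms=3/5b
3) 1000.0ms=6/5b +500.0ms=3/5b
4) 1500.0ms=9/5b +500.0ms=3/5b
5) 2000.0ms=12/5b +500.0ms=3/5b
6) 2500.0ms=3b +625.0ms=3/4b
7) 3125.0ms=15/4b +625.0ms=3/4b
8) 3750.0ms=9/2b +937.5ms=9/8b
9) 4687.5ms=45/8b +312.5ms=3/8b
Σ=6b of 6 (72bpm 3/4) — PASS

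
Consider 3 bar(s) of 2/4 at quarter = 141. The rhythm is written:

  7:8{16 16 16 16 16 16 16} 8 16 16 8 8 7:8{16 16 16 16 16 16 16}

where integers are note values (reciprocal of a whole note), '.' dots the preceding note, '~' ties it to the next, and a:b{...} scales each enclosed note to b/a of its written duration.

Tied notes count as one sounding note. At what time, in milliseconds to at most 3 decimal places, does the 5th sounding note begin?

note 5 onset = 8/7b = 486.322ms

1. 0.0ms @ 0 + 121.581ms (2/7)
2. 121.581ms @ 2/7 + 121.581ms (2/7)
3. 243.161ms @ 4/7 + 121.581ms (2/7)
4. 364.742ms @ 6/7 + 121.581ms (2/7)
5. 486.322ms @ 8/7 + 121.581ms (2/7)
6. 607.903ms @ 10/7 + 121.581ms (2/7)
7. 729.483ms @ 12/7 + 121.581ms (2/7)
8. 851.064ms @ 2 + 212.766ms (1/2)
9. 1063.83ms @ 5/2 + 106.383ms (1/4)
10. 1170.213ms @ 11/4 + 106.383ms (1/4)
11. 1276.596ms @ 3 + 212.766ms (1/2)
12. 1489.362ms @ 7/2 + 212.766ms (1/2)
13. 1702.128ms @ 4 + 121.581ms (2/7)
14. 1823.708ms @ 30/7 + 121.581ms (2/7)
15. 1945.289ms @ 32/7 + 121.581ms (2/7)
16. 2066.869ms @ 34/7 + 121.581ms (2/7)
17. 2188.45ms @ 36/7 + 121.581ms (2/7)
18. 2310.03ms @ 38/7 + 121.581ms (2/7)
19. 2431.611ms @ 40/7 + 121.581ms (2/7)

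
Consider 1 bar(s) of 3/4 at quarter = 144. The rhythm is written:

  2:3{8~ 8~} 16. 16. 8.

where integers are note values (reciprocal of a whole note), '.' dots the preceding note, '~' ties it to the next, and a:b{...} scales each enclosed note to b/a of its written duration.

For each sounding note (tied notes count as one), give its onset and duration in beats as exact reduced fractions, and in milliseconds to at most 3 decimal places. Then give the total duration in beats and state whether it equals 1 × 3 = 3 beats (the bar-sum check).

1) 0.0ms=0b +781.25ms=15/8b
2) 781.25ms=15/8b +156.25ms=3/8b
3) 937.5ms=9/4b +312.5ms=3/4b
Σ=3b of 3 (144bpm 3/4) — PASS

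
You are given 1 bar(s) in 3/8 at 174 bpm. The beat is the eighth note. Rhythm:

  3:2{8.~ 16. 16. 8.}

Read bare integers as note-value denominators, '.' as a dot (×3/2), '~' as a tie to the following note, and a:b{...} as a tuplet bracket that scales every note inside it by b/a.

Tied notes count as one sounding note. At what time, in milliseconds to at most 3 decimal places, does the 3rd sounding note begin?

note 3 onset = 2b = 689.655ms

1. 0.0ms @ 0 + 517.241ms (3/2)
2. 517.241ms @ 3/2 + 172.414ms (1/2)
3. 689.655ms @ 2 + 344.828ms (1)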